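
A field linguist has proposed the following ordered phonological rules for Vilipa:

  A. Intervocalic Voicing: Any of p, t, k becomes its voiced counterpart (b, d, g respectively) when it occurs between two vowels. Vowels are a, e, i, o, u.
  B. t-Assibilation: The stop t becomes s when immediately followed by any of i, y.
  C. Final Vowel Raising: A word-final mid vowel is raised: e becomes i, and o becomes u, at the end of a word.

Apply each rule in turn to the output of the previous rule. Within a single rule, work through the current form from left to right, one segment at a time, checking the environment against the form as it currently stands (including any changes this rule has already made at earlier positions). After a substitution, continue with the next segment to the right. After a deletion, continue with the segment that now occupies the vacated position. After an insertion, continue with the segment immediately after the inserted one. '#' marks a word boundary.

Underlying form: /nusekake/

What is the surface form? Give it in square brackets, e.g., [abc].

A Intervocalic Voicing: [nusekake] → [nusegage]
B t-Assibilation: no change — [nusegage]
C Final Vowel Raising: [nusegage] → [nusegagi]

[nusegagi]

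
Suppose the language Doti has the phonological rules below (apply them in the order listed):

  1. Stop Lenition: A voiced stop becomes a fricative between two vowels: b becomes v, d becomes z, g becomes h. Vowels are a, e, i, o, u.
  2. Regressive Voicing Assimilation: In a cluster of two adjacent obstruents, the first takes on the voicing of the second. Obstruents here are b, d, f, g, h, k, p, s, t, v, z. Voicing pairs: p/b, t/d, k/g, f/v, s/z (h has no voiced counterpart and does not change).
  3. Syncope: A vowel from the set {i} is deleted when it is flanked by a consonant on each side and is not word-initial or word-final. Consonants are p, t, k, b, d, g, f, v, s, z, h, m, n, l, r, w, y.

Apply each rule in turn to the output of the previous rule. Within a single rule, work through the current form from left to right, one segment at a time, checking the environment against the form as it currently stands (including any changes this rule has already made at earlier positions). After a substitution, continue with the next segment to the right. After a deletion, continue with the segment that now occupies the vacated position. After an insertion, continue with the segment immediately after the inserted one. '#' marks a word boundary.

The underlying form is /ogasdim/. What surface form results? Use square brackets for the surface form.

1 Stop Lenition: [ogasdim] → [ohasdim]
2 Regressive Voicing Assimilation: [ohasdim] → [ohazdim]
3 Syncope: [ohazdim] → [ohazdm]

[ohazdm]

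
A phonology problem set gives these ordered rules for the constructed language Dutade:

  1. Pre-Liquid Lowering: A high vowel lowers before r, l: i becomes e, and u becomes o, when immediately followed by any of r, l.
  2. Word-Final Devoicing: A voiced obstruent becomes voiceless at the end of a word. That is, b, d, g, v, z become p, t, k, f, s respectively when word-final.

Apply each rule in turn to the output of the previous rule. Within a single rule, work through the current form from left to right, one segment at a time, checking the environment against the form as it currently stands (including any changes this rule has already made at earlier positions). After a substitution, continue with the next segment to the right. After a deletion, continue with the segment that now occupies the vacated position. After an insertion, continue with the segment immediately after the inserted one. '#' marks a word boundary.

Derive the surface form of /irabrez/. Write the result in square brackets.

1 Pre-Liquid Lowering: [irabrez] → [erabrez]
2 Word-Final Devoicing: [erabrez] → [erabres]

[erabres]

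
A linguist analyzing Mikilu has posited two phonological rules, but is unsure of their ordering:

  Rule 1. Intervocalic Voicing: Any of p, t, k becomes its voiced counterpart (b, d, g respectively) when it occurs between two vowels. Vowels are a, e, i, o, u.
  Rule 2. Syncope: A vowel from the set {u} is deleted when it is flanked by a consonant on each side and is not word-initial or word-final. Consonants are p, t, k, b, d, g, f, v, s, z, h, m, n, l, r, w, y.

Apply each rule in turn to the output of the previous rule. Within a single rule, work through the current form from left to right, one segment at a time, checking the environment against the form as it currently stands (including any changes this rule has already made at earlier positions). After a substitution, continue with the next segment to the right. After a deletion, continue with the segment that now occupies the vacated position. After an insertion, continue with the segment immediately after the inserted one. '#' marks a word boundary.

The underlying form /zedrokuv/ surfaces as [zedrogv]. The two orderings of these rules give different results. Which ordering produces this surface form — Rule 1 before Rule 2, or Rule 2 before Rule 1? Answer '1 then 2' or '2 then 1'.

Order 1 then 2:
  1 Intervocalic Voicing: [zedrokuv] → [zedroguv]
  2 Syncope: [zedroguv] → [zedrogv]
  result: [zedrogv]
Order 2 then 1:
  2 Syncope: [zedrokuv] → [zedrokv]
  1 Intervocalic Voicing: no change — [zedrokv]
  result: [zedrokv]

1 then 2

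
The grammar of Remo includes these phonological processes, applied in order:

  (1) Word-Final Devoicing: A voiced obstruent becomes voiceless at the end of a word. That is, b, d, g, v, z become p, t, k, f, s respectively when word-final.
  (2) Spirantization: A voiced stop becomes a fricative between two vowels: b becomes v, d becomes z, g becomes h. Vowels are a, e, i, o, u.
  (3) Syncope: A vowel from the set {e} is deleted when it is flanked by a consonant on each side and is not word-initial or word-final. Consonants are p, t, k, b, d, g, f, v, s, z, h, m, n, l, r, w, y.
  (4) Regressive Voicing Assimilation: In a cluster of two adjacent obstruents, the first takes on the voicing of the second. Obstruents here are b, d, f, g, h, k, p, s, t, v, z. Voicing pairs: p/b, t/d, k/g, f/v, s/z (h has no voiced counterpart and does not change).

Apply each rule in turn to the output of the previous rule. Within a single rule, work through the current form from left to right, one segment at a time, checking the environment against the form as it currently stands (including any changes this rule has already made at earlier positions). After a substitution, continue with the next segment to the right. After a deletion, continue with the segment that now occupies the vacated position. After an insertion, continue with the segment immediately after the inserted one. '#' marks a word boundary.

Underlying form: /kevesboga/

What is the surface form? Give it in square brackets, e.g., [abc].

[gfzboha]

(1) Word-Final Devoicing: no change — [kevesboga]
(2) Spirantization: [kevesboga] → [kevesboha]
(3) Syncope: [kevesboha] → [kvsboha]
(4) Regressive Voicing Assimilation: [kvsboha] → [gfzboha]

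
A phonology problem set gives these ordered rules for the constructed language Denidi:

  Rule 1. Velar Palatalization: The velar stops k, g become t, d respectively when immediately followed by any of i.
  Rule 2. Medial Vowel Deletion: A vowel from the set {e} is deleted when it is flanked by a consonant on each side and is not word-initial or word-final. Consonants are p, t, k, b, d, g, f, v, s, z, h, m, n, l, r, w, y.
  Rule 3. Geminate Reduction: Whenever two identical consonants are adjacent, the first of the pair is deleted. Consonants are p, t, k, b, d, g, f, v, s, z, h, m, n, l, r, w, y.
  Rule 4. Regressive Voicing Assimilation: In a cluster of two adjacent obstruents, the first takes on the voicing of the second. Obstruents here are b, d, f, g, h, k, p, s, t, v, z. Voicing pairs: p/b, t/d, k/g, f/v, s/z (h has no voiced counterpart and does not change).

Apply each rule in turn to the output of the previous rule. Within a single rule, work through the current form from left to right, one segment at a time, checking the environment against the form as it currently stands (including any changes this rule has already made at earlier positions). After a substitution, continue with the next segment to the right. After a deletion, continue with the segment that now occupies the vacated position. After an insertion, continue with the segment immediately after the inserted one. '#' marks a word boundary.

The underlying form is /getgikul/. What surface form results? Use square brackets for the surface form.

Rule 1 Velar Palatalization: [getgikul] → [getdikul]
Rule 2 Medial Vowel Deletion: [getdikul] → [gtdikul]
Rule 3 Geminate Reduction: no change — [gtdikul]
Rule 4 Regressive Voicing Assimilation: [gtdikul] → [kddikul]

[kddikul]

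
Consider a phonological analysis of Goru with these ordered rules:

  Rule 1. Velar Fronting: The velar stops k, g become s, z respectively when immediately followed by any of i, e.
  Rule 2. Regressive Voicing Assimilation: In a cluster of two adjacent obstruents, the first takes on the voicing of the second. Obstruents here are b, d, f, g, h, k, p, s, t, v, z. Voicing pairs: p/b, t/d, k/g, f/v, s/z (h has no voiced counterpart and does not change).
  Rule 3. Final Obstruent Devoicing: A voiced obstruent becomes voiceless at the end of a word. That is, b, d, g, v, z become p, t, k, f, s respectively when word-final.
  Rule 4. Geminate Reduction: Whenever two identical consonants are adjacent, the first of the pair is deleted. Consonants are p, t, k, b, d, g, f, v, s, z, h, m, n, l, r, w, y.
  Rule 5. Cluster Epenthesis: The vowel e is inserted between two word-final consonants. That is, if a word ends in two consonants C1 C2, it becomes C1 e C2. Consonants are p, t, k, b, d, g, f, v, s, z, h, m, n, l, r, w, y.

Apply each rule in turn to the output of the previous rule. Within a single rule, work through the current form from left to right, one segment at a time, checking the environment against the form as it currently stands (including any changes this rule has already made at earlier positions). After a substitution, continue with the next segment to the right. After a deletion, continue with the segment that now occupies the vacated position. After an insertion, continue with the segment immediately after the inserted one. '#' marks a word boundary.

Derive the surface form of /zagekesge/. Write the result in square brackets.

Rule 1 Velar Fronting: [zagekesge] → [zazesesze]
Rule 2 Regressive Voicing Assimilation: [zazesesze] → [zazesezze]
Rule 3 Final Obstruent Devoicing: no change — [zazesezze]
Rule 4 Geminate Reduction: [zazesezze] → [zazeseze]
Rule 5 Cluster Epenthesis: no change — [zazeseze]

[zazeseze]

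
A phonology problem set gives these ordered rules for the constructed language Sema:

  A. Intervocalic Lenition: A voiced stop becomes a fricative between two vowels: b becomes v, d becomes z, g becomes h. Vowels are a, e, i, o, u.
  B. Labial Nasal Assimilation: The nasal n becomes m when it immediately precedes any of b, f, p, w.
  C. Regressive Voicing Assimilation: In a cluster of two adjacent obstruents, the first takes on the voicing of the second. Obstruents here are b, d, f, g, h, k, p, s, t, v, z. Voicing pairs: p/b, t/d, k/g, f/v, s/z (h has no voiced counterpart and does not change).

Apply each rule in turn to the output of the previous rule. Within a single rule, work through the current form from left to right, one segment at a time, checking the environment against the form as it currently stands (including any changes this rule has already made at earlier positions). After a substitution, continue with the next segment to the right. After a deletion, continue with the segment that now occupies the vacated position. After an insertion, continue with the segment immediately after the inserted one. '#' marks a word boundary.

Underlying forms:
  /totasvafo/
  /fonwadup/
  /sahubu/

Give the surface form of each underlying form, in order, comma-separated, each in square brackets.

[totazvafo], [fomwazup], [sahuvu]

/totasvafo/:
  A Intervocalic Lenition: no change — [totasvafo]
  B Labial Nasal Assimilation: no change — [totasvafo]
  C Regressive Voicing Assimilation: [totasvafo] → [totazvafo]
/fonwadup/:
  A Intervocalic Lenition: [fonwadup] → [fonwazup]
  B Labial Nasal Assimilation: [fonwazup] → [fomwazup]
  C Regressive Voicing Assimilation: no change — [fomwazup]
/sahubu/:
  A Intervocalic Lenition: [sahubu] → [sahuvu]
  B Labial Nasal Assimilation: no change — [sahuvu]
  C Regressive Voicing Assimilation: no change — [sahuvu]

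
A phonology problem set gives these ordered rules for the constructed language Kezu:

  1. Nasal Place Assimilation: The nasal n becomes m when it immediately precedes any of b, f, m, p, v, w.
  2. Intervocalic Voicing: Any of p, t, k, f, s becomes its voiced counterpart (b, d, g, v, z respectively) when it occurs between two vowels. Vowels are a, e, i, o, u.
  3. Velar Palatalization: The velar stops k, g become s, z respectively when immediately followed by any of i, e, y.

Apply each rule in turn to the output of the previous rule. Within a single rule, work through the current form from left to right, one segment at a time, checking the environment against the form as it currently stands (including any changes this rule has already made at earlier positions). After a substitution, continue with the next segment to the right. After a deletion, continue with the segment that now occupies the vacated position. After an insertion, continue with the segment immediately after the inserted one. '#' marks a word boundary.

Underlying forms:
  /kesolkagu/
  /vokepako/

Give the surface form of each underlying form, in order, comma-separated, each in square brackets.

/kesolkagu/:
  1 Nasal Place Assimilation: no change — [kesolkagu]
  2 Intervocalic Voicing: [kesolkagu] → [kezolkagu]
  3 Velar Palatalization: [kezolkagu] → [sezolkagu]
/vokepako/:
  1 Nasal Place Assimilation: no change — [vokepako]
  2 Intervocalic Voicing: [vokepako] → [vogebago]
  3 Velar Palatalization: [vogebago] → [vozebago]

[sezolkagu], [vozebago]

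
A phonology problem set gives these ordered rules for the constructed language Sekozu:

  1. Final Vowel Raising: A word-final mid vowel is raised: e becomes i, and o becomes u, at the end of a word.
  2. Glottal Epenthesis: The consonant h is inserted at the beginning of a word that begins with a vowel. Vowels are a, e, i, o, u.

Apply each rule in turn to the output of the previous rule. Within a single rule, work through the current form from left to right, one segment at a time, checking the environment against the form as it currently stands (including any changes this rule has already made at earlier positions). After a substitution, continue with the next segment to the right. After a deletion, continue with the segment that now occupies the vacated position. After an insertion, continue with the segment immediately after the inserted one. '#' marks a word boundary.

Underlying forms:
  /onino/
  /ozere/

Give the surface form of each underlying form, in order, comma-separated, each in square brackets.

[honinu], [hozeri]

/onino/:
  1 Final Vowel Raising: [onino] → [oninu]
  2 Glottal Epenthesis: [oninu] → [honinu]
/ozere/:
  1 Final Vowel Raising: [ozere] → [ozeri]
  2 Glottal Epenthesis: [ozeri] → [hozeri]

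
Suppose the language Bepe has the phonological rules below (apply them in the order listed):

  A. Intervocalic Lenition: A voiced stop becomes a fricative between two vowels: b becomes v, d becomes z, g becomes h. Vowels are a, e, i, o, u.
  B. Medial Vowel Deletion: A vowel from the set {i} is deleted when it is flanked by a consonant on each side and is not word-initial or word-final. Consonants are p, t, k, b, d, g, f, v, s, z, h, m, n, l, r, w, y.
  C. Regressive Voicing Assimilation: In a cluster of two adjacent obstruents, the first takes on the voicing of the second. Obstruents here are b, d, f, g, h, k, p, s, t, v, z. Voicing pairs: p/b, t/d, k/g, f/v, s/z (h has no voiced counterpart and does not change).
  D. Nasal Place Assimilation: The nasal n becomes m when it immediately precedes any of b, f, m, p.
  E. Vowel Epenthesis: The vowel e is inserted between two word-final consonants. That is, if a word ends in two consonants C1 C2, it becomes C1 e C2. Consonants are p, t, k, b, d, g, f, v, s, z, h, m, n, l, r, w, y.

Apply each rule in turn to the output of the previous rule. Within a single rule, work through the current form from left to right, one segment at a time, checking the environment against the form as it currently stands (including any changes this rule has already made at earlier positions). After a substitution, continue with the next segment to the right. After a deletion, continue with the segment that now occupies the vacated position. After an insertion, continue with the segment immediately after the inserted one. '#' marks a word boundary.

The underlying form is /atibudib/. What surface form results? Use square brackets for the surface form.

[advuzeb]

A Intervocalic Lenition: [atibudib] → [ativuzib]
B Medial Vowel Deletion: [ativuzib] → [atvuzb]
C Regressive Voicing Assimilation: [atvuzb] → [advuzb]
D Nasal Place Assimilation: no change — [advuzb]
E Vowel Epenthesis: [advuzb] → [advuzeb]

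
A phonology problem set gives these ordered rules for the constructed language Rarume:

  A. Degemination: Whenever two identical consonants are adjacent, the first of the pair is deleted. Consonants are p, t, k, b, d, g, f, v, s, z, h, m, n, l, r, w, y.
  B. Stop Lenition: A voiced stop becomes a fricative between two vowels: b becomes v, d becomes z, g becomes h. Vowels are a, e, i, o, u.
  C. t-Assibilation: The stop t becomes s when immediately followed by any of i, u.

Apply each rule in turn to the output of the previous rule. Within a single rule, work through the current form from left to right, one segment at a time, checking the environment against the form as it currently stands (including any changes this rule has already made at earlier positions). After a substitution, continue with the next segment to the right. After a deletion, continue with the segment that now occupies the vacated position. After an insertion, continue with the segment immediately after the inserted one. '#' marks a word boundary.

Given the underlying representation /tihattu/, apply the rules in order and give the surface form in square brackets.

A Degemination: [tihattu] → [tihatu]
B Stop Lenition: no change — [tihatu]
C t-Assibilation: [tihatu] → [sihasu]

[sihasu]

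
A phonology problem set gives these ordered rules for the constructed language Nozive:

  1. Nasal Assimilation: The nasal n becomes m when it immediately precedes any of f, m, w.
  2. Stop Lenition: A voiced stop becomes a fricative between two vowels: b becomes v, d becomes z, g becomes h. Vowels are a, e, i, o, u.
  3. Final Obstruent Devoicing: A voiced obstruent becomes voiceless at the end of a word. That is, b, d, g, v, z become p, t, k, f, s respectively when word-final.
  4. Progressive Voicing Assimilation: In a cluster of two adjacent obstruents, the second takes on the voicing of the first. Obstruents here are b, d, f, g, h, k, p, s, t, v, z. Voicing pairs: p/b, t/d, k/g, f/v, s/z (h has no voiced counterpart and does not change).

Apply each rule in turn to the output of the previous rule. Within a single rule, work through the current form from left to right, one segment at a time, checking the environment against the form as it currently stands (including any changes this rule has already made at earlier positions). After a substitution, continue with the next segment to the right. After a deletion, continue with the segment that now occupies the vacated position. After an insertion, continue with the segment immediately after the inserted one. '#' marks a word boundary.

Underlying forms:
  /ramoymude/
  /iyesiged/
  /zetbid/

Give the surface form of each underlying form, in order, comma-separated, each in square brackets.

[ramoymuze], [iyesihet], [zetpit]

/ramoymude/:
  1 Nasal Assimilation: no change — [ramoymude]
  2 Stop Lenition: [ramoymude] → [ramoymuze]
  3 Final Obstruent Devoicing: no change — [ramoymuze]
  4 Progressive Voicing Assimilation: no change — [ramoymuze]
/iyesiged/:
  1 Nasal Assimilation: no change — [iyesiged]
  2 Stop Lenition: [iyesiged] → [iyesihed]
  3 Final Obstruent Devoicing: [iyesihed] → [iyesihet]
  4 Progressive Voicing Assimilation: no change — [iyesihet]
/zetbid/:
  1 Nasal Assimilation: no change — [zetbid]
  2 Stop Lenition: no change — [zetbid]
  3 Final Obstruent Devoicing: [zetbid] → [zetbit]
  4 Progressive Voicing Assimilation: [zetbit] → [zetpit]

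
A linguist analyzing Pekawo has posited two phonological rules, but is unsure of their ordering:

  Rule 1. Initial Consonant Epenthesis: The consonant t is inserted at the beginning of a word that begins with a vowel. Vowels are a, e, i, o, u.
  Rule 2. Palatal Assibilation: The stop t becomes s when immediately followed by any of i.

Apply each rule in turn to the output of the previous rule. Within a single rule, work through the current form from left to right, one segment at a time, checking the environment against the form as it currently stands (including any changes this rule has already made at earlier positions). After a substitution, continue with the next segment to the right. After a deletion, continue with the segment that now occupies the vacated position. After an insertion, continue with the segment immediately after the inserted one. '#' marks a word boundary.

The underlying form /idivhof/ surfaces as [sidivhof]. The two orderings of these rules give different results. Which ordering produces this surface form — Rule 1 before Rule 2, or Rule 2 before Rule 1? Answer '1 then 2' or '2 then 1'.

Order 1 then 2:
  1 Initial Consonant Epenthesis: [idivhof] → [tidivhof]
  2 Palatal Assibilation: [tidivhof] → [sidivhof]
  result: [sidivhof]
Order 2 then 1:
  2 Palatal Assibilation: no change — [idivhof]
  1 Initial Consonant Epenthesis: [idivhof] → [tidivhof]
  result: [tidivhof]

1 then 2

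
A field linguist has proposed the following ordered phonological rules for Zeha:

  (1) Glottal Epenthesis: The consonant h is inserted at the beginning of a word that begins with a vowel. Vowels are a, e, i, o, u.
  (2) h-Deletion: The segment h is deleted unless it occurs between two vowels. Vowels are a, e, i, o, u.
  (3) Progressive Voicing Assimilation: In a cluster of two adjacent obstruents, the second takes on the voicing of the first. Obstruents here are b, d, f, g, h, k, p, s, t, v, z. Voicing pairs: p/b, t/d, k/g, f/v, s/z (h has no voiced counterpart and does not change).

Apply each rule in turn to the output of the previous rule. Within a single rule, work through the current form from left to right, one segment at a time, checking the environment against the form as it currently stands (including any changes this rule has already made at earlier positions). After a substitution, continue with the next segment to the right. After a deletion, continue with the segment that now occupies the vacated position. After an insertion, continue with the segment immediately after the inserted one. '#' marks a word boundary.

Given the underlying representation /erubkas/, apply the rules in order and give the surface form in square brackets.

(1) Glottal Epenthesis: [erubkas] → [herubkas]
(2) h-Deletion: [herubkas] → [erubkas]
(3) Progressive Voicing Assimilation: [erubkas] → [erubgas]

[erubgas]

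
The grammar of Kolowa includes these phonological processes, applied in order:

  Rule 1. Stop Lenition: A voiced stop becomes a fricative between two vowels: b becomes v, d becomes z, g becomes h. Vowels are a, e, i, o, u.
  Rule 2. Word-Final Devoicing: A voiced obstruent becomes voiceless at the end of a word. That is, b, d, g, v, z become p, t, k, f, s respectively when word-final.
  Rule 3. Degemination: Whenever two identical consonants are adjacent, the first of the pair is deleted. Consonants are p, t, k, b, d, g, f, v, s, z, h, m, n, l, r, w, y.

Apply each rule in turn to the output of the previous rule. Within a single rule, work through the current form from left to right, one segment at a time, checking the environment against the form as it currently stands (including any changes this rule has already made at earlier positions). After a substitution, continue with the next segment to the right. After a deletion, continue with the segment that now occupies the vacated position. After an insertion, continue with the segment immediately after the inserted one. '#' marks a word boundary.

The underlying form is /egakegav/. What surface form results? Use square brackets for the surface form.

[ehakehaf]

Rule 1 Stop Lenition: [egakegav] → [ehakehav]
Rule 2 Word-Final Devoicing: [ehakehav] → [ehakehaf]
Rule 3 Degemination: no change — [ehakehaf]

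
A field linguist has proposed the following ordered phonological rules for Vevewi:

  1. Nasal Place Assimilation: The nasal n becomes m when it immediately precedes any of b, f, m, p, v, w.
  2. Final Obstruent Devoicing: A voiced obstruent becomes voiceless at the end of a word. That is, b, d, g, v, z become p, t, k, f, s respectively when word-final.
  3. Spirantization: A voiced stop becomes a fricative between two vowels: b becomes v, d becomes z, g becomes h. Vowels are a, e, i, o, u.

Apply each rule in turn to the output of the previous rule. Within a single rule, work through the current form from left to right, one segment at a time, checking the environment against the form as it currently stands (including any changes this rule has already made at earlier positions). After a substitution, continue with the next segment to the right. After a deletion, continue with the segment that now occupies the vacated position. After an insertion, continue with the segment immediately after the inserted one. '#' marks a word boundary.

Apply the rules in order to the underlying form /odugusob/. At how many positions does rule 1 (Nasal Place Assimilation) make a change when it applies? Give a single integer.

0

1 Nasal Place Assimilation: no change — [odugusob]
2 Final Obstruent Devoicing: [odugusob] → [odugusop]
3 Spirantization: [odugusop] → [ozuhusop]
Rule 1 changed 0 position(s).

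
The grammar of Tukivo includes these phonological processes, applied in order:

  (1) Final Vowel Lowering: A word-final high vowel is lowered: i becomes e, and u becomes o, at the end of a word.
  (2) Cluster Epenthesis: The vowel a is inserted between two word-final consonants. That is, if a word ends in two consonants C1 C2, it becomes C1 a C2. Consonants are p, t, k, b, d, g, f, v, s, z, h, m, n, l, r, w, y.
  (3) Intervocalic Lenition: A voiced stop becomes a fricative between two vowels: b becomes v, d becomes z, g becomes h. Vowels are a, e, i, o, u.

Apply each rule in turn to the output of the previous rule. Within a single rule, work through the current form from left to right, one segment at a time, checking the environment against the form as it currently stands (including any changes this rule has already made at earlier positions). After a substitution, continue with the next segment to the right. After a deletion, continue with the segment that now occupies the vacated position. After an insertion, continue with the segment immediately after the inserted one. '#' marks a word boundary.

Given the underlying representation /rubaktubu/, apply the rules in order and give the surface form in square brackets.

(1) Final Vowel Lowering: [rubaktubu] → [rubaktubo]
(2) Cluster Epenthesis: no change — [rubaktubo]
(3) Intervocalic Lenition: [rubaktubo] → [ruvaktuvo]

[ruvaktuvo]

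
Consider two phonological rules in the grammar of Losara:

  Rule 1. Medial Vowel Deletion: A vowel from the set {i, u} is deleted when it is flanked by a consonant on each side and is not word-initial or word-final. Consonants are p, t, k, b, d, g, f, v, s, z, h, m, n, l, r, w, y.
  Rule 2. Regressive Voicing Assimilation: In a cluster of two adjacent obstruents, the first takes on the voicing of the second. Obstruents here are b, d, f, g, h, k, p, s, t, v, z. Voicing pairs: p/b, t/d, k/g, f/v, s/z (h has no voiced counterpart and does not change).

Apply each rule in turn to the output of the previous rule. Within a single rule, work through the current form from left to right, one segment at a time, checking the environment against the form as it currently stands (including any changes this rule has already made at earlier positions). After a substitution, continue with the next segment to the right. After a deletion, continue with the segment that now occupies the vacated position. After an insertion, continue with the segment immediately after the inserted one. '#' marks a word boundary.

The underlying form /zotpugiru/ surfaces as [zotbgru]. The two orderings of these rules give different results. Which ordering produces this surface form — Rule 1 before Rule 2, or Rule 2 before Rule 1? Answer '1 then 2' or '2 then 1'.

Order 1 then 2:
  1 Medial Vowel Deletion: [zotpugiru] → [zotpgru]
  2 Regressive Voicing Assimilation: [zotpgru] → [zotbgru]
  result: [zotbgru]
Order 2 then 1:
  2 Regressive Voicing Assimilation: no change — [zotpugiru]
  1 Medial Vowel Deletion: [zotpugiru] → [zotpgru]
  result: [zotpgru]

1 then 2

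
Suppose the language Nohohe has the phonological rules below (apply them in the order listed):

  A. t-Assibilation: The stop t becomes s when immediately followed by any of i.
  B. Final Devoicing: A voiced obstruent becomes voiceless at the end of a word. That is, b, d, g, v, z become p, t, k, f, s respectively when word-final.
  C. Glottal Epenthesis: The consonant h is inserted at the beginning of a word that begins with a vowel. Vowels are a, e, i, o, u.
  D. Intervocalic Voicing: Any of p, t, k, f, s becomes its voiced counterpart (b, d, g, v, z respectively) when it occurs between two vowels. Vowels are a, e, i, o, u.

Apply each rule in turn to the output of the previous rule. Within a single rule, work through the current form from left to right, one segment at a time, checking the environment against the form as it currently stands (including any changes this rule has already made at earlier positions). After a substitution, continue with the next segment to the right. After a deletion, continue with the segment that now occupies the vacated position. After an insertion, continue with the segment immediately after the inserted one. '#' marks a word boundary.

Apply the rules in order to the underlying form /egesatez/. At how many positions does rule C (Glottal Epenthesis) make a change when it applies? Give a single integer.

1

A t-Assibilation: no change — [egesatez]
B Final Devoicing: [egesatez] → [egesates]
C Glottal Epenthesis: [egesates] → [hegesates]
D Intervocalic Voicing: [hegesates] → [hegezades]
Rule C changed 1 position(s).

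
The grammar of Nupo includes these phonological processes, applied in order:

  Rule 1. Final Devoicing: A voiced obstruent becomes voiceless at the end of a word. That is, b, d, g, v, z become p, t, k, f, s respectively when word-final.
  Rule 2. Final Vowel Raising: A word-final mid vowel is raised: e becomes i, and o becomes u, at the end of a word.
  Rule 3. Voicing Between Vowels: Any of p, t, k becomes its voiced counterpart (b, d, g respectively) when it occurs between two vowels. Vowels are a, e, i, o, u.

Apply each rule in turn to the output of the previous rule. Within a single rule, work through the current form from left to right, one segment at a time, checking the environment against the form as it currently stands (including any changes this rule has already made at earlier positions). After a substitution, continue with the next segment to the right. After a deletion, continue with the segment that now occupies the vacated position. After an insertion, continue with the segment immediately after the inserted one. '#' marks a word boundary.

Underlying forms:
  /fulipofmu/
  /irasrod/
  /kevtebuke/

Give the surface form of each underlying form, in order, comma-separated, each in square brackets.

/fulipofmu/:
  Rule 1 Final Devoicing: no change — [fulipofmu]
  Rule 2 Final Vowel Raising: no change — [fulipofmu]
  Rule 3 Voicing Between Vowels: [fulipofmu] → [fulibofmu]
/irasrod/:
  Rule 1 Final Devoicing: [irasrod] → [irasrot]
  Rule 2 Final Vowel Raising: no change — [irasrot]
  Rule 3 Voicing Between Vowels: no change — [irasrot]
/kevtebuke/:
  Rule 1 Final Devoicing: no change — [kevtebuke]
  Rule 2 Final Vowel Raising: [kevtebuke] → [kevtebuki]
  Rule 3 Voicing Between Vowels: [kevtebuki] → [kevtebugi]

[fulibofmu], [irasrot], [kevtebugi]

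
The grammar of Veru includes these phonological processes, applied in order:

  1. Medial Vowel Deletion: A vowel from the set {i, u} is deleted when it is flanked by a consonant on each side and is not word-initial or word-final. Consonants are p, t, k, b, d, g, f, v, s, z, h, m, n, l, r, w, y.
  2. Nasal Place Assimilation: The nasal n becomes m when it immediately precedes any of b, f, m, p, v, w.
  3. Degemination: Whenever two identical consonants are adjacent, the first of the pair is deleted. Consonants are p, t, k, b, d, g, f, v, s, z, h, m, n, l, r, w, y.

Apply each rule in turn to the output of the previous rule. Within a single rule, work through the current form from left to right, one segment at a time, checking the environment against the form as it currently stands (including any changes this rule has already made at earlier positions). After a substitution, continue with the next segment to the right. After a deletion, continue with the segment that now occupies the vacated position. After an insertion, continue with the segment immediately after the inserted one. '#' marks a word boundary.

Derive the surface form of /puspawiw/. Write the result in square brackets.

1 Medial Vowel Deletion: [puspawiw] → [pspaww]
2 Nasal Place Assimilation: no change — [pspaww]
3 Degemination: [pspaww] → [pspaw]

[pspaw]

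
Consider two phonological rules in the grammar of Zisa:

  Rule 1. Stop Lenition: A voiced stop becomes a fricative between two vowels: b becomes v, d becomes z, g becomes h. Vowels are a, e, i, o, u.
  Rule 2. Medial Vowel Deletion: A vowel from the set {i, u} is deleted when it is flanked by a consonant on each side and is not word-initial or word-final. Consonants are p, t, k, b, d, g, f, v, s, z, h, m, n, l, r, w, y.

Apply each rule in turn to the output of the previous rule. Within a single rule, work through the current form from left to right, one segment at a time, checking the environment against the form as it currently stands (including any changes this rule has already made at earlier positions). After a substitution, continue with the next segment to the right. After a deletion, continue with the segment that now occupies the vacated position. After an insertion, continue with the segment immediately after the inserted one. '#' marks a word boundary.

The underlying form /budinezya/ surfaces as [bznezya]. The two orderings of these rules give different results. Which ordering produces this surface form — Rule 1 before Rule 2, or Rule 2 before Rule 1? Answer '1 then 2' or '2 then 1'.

1 then 2

Order 1 then 2:
  1 Stop Lenition: [budinezya] → [buzinezya]
  2 Medial Vowel Deletion: [buzinezya] → [bznezya]
  result: [bznezya]
Order 2 then 1:
  2 Medial Vowel Deletion: [budinezya] → [bdnezya]
  1 Stop Lenition: no change — [bdnezya]
  result: [bdnezya]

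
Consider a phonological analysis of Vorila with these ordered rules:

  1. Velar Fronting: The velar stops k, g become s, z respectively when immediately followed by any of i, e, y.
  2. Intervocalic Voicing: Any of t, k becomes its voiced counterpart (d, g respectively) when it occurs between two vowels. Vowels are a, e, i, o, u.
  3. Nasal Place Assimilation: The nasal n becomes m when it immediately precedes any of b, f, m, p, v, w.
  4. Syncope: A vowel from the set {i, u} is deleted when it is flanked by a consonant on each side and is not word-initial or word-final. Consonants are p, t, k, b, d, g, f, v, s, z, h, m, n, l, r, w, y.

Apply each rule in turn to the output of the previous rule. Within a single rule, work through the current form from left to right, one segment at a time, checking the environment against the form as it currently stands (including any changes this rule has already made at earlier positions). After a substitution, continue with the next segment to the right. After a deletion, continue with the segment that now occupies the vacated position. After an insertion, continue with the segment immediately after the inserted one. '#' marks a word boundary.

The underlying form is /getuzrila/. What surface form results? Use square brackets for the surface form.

[zedzrla]

1 Velar Fronting: [getuzrila] → [zetuzrila]
2 Intervocalic Voicing: [zetuzrila] → [zeduzrila]
3 Nasal Place Assimilation: no change — [zeduzrila]
4 Syncope: [zeduzrila] → [zedzrla]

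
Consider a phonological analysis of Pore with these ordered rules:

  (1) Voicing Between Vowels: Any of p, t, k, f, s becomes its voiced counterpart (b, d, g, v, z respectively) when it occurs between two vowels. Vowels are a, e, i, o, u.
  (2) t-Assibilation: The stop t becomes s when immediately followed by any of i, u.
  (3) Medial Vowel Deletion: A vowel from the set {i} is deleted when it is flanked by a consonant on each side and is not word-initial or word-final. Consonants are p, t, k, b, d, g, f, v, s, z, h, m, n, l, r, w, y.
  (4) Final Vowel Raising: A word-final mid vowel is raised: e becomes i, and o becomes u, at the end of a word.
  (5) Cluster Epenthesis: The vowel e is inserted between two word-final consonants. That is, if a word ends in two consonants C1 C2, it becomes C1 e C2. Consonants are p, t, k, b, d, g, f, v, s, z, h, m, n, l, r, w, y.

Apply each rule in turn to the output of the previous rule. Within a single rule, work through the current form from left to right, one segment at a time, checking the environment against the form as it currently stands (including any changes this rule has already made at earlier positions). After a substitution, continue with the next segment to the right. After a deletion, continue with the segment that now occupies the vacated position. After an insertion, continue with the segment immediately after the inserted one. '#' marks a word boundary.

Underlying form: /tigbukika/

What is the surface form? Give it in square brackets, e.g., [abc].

(1) Voicing Between Vowels: [tigbukika] → [tigbugiga]
(2) t-Assibilation: [tigbugiga] → [sigbugiga]
(3) Medial Vowel Deletion: [sigbugiga] → [sgbugga]
(4) Final Vowel Raising: no change — [sgbugga]
(5) Cluster Epenthesis: no change — [sgbugga]

[sgbugga]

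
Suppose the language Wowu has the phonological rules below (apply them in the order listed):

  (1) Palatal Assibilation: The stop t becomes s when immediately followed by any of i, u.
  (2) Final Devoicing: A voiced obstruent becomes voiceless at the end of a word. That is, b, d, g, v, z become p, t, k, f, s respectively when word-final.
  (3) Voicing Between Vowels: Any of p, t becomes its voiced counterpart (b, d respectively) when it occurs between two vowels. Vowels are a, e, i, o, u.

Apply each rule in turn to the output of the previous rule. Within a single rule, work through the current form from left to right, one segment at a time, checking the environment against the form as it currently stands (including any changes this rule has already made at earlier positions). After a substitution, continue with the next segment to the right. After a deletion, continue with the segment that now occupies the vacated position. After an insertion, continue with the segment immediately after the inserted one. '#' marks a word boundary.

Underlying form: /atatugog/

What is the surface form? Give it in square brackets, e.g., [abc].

[adasugok]

(1) Palatal Assibilation: [atatugog] → [atasugog]
(2) Final Devoicing: [atasugog] → [atasugok]
(3) Voicing Between Vowels: [atasugok] → [adasugok]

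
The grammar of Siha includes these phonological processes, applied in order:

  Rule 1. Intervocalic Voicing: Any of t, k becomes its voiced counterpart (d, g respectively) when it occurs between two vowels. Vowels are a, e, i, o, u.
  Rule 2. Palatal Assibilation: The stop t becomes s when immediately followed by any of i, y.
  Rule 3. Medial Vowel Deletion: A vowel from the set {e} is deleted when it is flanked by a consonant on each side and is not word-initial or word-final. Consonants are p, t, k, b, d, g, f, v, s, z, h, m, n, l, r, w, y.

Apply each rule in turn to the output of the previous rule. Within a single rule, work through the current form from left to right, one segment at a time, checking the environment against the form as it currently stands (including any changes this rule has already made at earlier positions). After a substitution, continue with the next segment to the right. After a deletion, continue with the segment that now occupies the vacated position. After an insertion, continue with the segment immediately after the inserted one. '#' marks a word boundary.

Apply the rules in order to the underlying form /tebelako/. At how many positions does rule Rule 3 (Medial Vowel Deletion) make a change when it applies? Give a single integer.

2

Rule 1 Intervocalic Voicing: [tebelako] → [tebelago]
Rule 2 Palatal Assibilation: no change — [tebelago]
Rule 3 Medial Vowel Deletion: [tebelago] → [tblago]
Rule Rule 3 changed 2 position(s).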